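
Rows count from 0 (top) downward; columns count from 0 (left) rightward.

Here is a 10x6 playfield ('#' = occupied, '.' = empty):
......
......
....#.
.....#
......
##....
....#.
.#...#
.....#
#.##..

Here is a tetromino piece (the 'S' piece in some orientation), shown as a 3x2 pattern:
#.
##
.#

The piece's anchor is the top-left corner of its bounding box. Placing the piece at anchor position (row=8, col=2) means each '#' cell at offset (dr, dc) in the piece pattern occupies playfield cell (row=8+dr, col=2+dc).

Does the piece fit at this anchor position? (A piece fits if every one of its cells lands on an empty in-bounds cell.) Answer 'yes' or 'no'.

Check each piece cell at anchor (8, 2):
  offset (0,0) -> (8,2): empty -> OK
  offset (1,0) -> (9,2): occupied ('#') -> FAIL
  offset (1,1) -> (9,3): occupied ('#') -> FAIL
  offset (2,1) -> (10,3): out of bounds -> FAIL
All cells valid: no

Answer: no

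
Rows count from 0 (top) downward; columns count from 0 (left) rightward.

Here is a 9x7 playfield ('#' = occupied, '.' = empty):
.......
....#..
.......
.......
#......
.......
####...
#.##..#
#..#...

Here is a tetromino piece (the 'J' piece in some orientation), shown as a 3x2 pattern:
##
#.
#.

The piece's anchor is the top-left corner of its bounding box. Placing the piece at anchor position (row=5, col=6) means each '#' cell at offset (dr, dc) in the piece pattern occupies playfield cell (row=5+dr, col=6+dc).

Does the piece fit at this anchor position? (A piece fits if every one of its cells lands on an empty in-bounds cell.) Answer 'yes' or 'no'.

Answer: no

Derivation:
Check each piece cell at anchor (5, 6):
  offset (0,0) -> (5,6): empty -> OK
  offset (0,1) -> (5,7): out of bounds -> FAIL
  offset (1,0) -> (6,6): empty -> OK
  offset (2,0) -> (7,6): occupied ('#') -> FAIL
All cells valid: no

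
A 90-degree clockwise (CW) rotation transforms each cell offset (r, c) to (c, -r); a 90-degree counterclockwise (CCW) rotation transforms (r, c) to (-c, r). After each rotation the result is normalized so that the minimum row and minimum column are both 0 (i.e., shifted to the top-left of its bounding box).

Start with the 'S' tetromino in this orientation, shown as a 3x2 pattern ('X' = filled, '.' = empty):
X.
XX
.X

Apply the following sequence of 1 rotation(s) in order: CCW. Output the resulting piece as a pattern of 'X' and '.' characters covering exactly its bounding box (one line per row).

Start:
X.
XX
.X
After rotation 1 (CCW):
.XX
XX.

Answer: .XX
XX.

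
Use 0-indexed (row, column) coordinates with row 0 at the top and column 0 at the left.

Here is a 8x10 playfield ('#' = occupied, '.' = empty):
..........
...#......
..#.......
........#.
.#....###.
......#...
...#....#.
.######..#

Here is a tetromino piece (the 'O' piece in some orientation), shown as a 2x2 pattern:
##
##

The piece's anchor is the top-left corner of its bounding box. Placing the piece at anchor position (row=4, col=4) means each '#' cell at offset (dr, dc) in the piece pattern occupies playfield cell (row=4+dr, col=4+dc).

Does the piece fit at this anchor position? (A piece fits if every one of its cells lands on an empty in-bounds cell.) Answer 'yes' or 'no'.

Check each piece cell at anchor (4, 4):
  offset (0,0) -> (4,4): empty -> OK
  offset (0,1) -> (4,5): empty -> OK
  offset (1,0) -> (5,4): empty -> OK
  offset (1,1) -> (5,5): empty -> OK
All cells valid: yes

Answer: yes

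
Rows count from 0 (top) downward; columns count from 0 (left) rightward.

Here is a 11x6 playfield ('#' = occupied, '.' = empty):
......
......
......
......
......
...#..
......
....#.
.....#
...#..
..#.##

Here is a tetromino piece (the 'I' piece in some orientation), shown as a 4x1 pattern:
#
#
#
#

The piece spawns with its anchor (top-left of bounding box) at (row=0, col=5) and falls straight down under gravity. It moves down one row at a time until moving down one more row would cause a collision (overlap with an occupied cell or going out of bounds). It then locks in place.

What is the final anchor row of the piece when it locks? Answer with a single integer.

Answer: 4

Derivation:
Spawn at (row=0, col=5). Try each row:
  row 0: fits
  row 1: fits
  row 2: fits
  row 3: fits
  row 4: fits
  row 5: blocked -> lock at row 4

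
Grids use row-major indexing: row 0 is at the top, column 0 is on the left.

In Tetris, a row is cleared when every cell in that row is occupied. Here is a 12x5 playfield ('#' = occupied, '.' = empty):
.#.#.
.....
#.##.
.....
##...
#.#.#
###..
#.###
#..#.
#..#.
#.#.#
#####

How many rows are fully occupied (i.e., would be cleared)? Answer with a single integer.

Check each row:
  row 0: 3 empty cells -> not full
  row 1: 5 empty cells -> not full
  row 2: 2 empty cells -> not full
  row 3: 5 empty cells -> not full
  row 4: 3 empty cells -> not full
  row 5: 2 empty cells -> not full
  row 6: 2 empty cells -> not full
  row 7: 1 empty cell -> not full
  row 8: 3 empty cells -> not full
  row 9: 3 empty cells -> not full
  row 10: 2 empty cells -> not full
  row 11: 0 empty cells -> FULL (clear)
Total rows cleared: 1

Answer: 1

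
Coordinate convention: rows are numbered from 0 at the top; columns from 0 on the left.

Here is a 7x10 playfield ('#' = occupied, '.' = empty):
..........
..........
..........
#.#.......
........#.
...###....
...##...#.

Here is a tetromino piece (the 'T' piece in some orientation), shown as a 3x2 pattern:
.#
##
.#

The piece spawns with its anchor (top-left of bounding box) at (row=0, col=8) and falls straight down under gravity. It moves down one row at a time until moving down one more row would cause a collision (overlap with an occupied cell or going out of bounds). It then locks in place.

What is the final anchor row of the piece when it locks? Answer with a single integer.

Spawn at (row=0, col=8). Try each row:
  row 0: fits
  row 1: fits
  row 2: fits
  row 3: blocked -> lock at row 2

Answer: 2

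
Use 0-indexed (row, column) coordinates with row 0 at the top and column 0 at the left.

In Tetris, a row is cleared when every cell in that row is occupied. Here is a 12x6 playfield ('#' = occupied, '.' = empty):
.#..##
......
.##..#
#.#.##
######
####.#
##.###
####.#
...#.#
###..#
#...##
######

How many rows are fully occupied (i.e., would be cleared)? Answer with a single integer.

Answer: 2

Derivation:
Check each row:
  row 0: 3 empty cells -> not full
  row 1: 6 empty cells -> not full
  row 2: 3 empty cells -> not full
  row 3: 2 empty cells -> not full
  row 4: 0 empty cells -> FULL (clear)
  row 5: 1 empty cell -> not full
  row 6: 1 empty cell -> not full
  row 7: 1 empty cell -> not full
  row 8: 4 empty cells -> not full
  row 9: 2 empty cells -> not full
  row 10: 3 empty cells -> not full
  row 11: 0 empty cells -> FULL (clear)
Total rows cleared: 2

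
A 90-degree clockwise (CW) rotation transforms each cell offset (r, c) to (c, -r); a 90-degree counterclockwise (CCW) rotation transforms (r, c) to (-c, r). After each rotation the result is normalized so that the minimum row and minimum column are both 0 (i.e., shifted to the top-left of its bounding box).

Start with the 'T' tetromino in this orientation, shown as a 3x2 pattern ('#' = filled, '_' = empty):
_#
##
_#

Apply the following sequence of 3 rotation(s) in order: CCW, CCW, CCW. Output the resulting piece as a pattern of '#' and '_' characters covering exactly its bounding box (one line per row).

Answer: _#_
###

Derivation:
Start:
_#
##
_#
After rotation 1 (CCW):
###
_#_
After rotation 2 (CCW):
#_
##
#_
After rotation 3 (CCW):
_#_
###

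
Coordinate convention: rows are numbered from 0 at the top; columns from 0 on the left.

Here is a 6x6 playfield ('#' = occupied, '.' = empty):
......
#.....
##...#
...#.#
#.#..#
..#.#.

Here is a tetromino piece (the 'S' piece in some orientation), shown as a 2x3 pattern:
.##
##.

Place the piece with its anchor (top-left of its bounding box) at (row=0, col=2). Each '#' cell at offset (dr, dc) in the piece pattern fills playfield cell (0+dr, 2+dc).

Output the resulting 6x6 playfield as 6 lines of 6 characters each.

Answer: ...##.
#.##..
##...#
...#.#
#.#..#
..#.#.

Derivation:
Fill (0+0,2+1) = (0,3)
Fill (0+0,2+2) = (0,4)
Fill (0+1,2+0) = (1,2)
Fill (0+1,2+1) = (1,3)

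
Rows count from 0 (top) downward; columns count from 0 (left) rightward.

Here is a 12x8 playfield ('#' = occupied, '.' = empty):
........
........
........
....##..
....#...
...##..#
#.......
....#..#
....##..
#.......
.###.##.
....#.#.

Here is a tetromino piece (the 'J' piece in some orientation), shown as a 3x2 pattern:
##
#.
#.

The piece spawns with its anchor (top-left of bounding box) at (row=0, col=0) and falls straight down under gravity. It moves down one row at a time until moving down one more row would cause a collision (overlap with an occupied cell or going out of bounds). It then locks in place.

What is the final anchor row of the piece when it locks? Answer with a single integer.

Answer: 3

Derivation:
Spawn at (row=0, col=0). Try each row:
  row 0: fits
  row 1: fits
  row 2: fits
  row 3: fits
  row 4: blocked -> lock at row 3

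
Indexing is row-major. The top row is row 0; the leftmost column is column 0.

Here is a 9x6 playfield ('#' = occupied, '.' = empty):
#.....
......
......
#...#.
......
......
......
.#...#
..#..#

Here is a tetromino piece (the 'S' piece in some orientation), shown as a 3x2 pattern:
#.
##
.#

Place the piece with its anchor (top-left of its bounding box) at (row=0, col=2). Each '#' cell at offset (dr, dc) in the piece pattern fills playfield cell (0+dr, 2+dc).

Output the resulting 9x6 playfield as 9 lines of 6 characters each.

Answer: #.#...
..##..
...#..
#...#.
......
......
......
.#...#
..#..#

Derivation:
Fill (0+0,2+0) = (0,2)
Fill (0+1,2+0) = (1,2)
Fill (0+1,2+1) = (1,3)
Fill (0+2,2+1) = (2,3)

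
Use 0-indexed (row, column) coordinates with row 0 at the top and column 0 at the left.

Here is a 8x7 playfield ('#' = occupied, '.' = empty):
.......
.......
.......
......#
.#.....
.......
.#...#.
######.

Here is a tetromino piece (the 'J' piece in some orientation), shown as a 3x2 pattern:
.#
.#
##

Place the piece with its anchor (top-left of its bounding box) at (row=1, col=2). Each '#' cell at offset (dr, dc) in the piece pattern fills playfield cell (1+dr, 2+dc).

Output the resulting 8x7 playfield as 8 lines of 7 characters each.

Fill (1+0,2+1) = (1,3)
Fill (1+1,2+1) = (2,3)
Fill (1+2,2+0) = (3,2)
Fill (1+2,2+1) = (3,3)

Answer: .......
...#...
...#...
..##..#
.#.....
.......
.#...#.
######.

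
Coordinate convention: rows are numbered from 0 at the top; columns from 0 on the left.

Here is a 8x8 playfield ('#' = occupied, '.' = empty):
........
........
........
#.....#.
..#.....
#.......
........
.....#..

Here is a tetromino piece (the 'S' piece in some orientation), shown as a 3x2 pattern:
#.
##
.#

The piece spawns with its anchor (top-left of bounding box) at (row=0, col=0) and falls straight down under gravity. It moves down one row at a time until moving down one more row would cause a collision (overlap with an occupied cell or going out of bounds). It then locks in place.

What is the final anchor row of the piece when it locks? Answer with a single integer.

Answer: 1

Derivation:
Spawn at (row=0, col=0). Try each row:
  row 0: fits
  row 1: fits
  row 2: blocked -> lock at row 1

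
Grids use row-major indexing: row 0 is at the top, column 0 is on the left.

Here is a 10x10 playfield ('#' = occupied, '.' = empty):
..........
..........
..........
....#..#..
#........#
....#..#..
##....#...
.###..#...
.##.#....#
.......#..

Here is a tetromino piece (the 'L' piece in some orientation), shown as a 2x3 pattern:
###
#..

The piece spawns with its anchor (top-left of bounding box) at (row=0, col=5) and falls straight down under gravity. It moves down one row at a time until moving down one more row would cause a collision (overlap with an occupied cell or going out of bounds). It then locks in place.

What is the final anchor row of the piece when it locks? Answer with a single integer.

Spawn at (row=0, col=5). Try each row:
  row 0: fits
  row 1: fits
  row 2: fits
  row 3: blocked -> lock at row 2

Answer: 2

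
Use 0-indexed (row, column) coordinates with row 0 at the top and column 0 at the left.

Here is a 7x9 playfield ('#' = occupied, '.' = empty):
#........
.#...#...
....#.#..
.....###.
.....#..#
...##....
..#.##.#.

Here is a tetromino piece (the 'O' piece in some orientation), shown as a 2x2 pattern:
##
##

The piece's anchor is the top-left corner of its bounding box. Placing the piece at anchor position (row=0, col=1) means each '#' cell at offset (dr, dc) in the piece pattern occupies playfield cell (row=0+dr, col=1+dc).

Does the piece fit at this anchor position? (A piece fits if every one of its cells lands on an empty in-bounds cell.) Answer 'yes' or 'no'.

Check each piece cell at anchor (0, 1):
  offset (0,0) -> (0,1): empty -> OK
  offset (0,1) -> (0,2): empty -> OK
  offset (1,0) -> (1,1): occupied ('#') -> FAIL
  offset (1,1) -> (1,2): empty -> OK
All cells valid: no

Answer: no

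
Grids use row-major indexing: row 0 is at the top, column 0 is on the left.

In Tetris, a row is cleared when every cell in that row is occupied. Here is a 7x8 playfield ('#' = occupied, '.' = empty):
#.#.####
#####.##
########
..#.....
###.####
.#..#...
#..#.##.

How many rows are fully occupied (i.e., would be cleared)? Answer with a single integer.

Answer: 1

Derivation:
Check each row:
  row 0: 2 empty cells -> not full
  row 1: 1 empty cell -> not full
  row 2: 0 empty cells -> FULL (clear)
  row 3: 7 empty cells -> not full
  row 4: 1 empty cell -> not full
  row 5: 6 empty cells -> not full
  row 6: 4 empty cells -> not full
Total rows cleared: 1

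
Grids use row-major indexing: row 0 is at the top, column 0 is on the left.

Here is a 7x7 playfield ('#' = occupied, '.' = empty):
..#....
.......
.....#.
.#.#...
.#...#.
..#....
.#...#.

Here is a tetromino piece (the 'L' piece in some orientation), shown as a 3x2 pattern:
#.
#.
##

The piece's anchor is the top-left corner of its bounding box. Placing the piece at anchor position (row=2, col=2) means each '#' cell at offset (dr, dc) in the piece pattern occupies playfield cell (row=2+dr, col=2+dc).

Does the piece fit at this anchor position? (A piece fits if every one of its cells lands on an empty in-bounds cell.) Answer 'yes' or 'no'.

Check each piece cell at anchor (2, 2):
  offset (0,0) -> (2,2): empty -> OK
  offset (1,0) -> (3,2): empty -> OK
  offset (2,0) -> (4,2): empty -> OK
  offset (2,1) -> (4,3): empty -> OK
All cells valid: yes

Answer: yes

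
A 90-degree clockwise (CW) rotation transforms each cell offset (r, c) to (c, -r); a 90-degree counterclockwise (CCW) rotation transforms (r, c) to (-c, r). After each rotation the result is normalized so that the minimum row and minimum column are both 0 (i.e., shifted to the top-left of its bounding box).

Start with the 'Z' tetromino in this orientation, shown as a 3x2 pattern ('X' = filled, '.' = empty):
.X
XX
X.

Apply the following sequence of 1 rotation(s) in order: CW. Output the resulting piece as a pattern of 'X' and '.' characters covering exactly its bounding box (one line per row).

Answer: XX.
.XX

Derivation:
Start:
.X
XX
X.
After rotation 1 (CW):
XX.
.XX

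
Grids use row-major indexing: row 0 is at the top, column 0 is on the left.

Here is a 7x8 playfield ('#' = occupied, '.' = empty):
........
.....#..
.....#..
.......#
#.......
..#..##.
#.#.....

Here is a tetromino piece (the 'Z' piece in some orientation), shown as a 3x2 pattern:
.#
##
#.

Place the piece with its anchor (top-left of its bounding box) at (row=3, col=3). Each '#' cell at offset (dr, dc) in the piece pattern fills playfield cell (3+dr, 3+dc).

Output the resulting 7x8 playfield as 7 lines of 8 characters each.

Answer: ........
.....#..
.....#..
....#..#
#..##...
..##.##.
#.#.....

Derivation:
Fill (3+0,3+1) = (3,4)
Fill (3+1,3+0) = (4,3)
Fill (3+1,3+1) = (4,4)
Fill (3+2,3+0) = (5,3)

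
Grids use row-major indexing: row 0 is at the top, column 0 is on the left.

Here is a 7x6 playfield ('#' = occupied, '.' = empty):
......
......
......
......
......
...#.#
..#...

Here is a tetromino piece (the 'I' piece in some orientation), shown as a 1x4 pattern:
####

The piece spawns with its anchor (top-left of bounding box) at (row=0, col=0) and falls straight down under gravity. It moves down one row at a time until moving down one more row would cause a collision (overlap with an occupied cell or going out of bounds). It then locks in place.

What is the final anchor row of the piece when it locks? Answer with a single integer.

Spawn at (row=0, col=0). Try each row:
  row 0: fits
  row 1: fits
  row 2: fits
  row 3: fits
  row 4: fits
  row 5: blocked -> lock at row 4

Answer: 4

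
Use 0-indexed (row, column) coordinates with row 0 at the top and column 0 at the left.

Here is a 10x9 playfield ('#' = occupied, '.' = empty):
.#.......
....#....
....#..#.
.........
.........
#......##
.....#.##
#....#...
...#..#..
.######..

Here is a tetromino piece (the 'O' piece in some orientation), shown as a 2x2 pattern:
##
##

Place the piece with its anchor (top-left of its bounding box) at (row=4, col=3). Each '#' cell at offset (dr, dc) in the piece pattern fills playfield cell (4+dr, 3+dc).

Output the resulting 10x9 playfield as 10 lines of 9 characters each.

Fill (4+0,3+0) = (4,3)
Fill (4+0,3+1) = (4,4)
Fill (4+1,3+0) = (5,3)
Fill (4+1,3+1) = (5,4)

Answer: .#.......
....#....
....#..#.
.........
...##....
#..##..##
.....#.##
#....#...
...#..#..
.######..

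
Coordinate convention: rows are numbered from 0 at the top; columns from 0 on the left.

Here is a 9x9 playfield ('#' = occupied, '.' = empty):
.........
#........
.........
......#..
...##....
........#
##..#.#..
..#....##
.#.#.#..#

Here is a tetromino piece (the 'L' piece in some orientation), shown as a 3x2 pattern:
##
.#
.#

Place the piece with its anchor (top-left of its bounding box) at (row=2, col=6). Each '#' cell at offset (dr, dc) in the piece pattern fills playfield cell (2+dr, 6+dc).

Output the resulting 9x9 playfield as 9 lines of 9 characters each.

Answer: .........
#........
......##.
......##.
...##..#.
........#
##..#.#..
..#....##
.#.#.#..#

Derivation:
Fill (2+0,6+0) = (2,6)
Fill (2+0,6+1) = (2,7)
Fill (2+1,6+1) = (3,7)
Fill (2+2,6+1) = (4,7)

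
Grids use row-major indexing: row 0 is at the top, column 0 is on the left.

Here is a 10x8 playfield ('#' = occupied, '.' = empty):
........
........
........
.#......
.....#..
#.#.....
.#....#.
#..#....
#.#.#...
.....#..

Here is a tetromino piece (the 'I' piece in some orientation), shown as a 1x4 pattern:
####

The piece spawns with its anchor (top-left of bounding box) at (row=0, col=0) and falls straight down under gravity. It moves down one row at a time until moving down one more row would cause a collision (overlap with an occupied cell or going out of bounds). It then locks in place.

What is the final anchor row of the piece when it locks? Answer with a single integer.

Spawn at (row=0, col=0). Try each row:
  row 0: fits
  row 1: fits
  row 2: fits
  row 3: blocked -> lock at row 2

Answer: 2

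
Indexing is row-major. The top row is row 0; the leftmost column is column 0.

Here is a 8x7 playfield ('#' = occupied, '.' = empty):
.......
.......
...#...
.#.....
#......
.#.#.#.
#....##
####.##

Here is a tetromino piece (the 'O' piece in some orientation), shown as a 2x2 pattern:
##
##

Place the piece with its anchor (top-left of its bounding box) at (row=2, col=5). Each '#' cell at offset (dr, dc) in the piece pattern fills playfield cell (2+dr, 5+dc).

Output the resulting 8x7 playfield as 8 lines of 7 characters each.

Fill (2+0,5+0) = (2,5)
Fill (2+0,5+1) = (2,6)
Fill (2+1,5+0) = (3,5)
Fill (2+1,5+1) = (3,6)

Answer: .......
.......
...#.##
.#...##
#......
.#.#.#.
#....##
####.##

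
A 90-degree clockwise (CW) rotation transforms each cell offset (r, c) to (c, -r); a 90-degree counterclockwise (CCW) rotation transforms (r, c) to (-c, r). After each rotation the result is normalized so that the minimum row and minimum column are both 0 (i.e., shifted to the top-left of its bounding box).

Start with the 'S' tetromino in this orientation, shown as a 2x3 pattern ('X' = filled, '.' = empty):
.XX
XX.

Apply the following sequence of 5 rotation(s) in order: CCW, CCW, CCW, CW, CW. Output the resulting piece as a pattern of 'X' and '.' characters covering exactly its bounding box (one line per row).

Start:
.XX
XX.
After rotation 1 (CCW):
X.
XX
.X
After rotation 2 (CCW):
.XX
XX.
After rotation 3 (CCW):
X.
XX
.X
After rotation 4 (CW):
.XX
XX.
After rotation 5 (CW):
X.
XX
.X

Answer: X.
XX
.X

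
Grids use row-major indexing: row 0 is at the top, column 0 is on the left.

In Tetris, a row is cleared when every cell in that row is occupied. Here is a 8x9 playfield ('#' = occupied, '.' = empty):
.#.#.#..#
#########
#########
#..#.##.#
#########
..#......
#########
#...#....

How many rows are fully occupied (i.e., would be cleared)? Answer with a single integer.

Answer: 4

Derivation:
Check each row:
  row 0: 5 empty cells -> not full
  row 1: 0 empty cells -> FULL (clear)
  row 2: 0 empty cells -> FULL (clear)
  row 3: 4 empty cells -> not full
  row 4: 0 empty cells -> FULL (clear)
  row 5: 8 empty cells -> not full
  row 6: 0 empty cells -> FULL (clear)
  row 7: 7 empty cells -> not full
Total rows cleared: 4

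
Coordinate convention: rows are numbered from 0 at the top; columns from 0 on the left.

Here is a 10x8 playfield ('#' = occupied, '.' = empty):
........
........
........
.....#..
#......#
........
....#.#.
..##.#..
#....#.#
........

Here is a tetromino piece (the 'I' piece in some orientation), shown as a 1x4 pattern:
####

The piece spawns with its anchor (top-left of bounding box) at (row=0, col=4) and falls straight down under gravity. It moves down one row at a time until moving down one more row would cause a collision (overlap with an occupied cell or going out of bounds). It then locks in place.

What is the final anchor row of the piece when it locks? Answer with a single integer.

Answer: 2

Derivation:
Spawn at (row=0, col=4). Try each row:
  row 0: fits
  row 1: fits
  row 2: fits
  row 3: blocked -> lock at row 2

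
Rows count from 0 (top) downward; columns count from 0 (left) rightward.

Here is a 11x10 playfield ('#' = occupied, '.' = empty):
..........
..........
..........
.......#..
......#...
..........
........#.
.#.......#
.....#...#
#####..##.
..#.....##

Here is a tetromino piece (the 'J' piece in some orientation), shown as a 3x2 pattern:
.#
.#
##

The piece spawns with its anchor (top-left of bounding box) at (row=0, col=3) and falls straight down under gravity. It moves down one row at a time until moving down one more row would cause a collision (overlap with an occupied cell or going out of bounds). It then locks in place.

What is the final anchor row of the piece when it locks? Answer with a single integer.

Spawn at (row=0, col=3). Try each row:
  row 0: fits
  row 1: fits
  row 2: fits
  row 3: fits
  row 4: fits
  row 5: fits
  row 6: fits
  row 7: blocked -> lock at row 6

Answer: 6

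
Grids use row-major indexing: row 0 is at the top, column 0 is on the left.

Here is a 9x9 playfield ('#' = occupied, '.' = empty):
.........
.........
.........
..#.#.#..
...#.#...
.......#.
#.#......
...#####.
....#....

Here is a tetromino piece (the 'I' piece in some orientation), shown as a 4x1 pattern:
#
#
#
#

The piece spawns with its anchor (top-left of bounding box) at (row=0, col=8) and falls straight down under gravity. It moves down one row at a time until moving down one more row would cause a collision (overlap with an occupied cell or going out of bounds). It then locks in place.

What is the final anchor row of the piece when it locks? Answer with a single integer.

Answer: 5

Derivation:
Spawn at (row=0, col=8). Try each row:
  row 0: fits
  row 1: fits
  row 2: fits
  row 3: fits
  row 4: fits
  row 5: fits
  row 6: blocked -> lock at row 5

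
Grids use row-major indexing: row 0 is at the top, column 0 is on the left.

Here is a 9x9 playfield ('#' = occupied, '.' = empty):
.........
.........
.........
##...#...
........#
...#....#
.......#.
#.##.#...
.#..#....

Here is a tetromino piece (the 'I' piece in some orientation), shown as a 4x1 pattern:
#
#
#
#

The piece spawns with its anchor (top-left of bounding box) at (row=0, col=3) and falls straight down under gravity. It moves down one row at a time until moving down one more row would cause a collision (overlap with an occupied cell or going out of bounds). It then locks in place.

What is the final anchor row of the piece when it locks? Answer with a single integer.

Answer: 1

Derivation:
Spawn at (row=0, col=3). Try each row:
  row 0: fits
  row 1: fits
  row 2: blocked -> lock at row 1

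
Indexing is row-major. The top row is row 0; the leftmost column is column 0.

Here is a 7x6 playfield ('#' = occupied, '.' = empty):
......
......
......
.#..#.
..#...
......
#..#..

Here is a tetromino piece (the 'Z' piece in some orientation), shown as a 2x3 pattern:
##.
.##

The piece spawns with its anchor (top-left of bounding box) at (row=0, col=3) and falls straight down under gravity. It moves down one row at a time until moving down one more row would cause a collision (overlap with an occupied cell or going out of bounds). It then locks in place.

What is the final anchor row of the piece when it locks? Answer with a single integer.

Spawn at (row=0, col=3). Try each row:
  row 0: fits
  row 1: fits
  row 2: blocked -> lock at row 1

Answer: 1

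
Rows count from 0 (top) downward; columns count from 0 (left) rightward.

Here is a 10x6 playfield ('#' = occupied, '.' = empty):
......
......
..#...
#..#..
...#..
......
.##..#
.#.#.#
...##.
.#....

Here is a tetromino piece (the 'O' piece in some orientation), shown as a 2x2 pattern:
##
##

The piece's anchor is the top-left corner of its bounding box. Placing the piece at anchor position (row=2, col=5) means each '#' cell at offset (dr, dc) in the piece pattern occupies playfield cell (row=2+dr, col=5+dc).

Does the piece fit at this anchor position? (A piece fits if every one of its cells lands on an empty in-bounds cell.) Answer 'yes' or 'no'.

Answer: no

Derivation:
Check each piece cell at anchor (2, 5):
  offset (0,0) -> (2,5): empty -> OK
  offset (0,1) -> (2,6): out of bounds -> FAIL
  offset (1,0) -> (3,5): empty -> OK
  offset (1,1) -> (3,6): out of bounds -> FAIL
All cells valid: no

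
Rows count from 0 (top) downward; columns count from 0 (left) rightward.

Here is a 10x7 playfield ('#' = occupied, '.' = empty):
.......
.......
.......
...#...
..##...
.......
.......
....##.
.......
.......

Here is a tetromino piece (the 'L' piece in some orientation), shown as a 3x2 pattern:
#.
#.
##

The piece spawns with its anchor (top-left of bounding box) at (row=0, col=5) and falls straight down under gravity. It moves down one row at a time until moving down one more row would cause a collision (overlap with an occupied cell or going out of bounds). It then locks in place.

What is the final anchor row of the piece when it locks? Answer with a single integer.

Answer: 4

Derivation:
Spawn at (row=0, col=5). Try each row:
  row 0: fits
  row 1: fits
  row 2: fits
  row 3: fits
  row 4: fits
  row 5: blocked -> lock at row 4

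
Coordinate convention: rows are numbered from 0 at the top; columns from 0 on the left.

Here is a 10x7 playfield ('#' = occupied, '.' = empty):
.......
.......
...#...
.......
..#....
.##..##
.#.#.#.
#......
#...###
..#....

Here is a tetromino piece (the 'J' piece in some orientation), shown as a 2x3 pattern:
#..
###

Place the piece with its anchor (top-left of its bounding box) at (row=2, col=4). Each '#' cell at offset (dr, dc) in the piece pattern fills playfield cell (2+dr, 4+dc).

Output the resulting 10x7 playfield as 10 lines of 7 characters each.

Fill (2+0,4+0) = (2,4)
Fill (2+1,4+0) = (3,4)
Fill (2+1,4+1) = (3,5)
Fill (2+1,4+2) = (3,6)

Answer: .......
.......
...##..
....###
..#....
.##..##
.#.#.#.
#......
#...###
..#....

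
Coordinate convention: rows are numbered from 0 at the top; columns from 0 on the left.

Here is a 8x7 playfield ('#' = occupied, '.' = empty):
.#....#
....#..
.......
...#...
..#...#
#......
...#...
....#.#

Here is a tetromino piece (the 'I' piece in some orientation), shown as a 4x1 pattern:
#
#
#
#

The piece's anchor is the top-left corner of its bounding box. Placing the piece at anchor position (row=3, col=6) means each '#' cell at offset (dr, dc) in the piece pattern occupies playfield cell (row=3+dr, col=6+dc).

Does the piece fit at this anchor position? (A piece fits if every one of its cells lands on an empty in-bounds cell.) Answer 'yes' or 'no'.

Check each piece cell at anchor (3, 6):
  offset (0,0) -> (3,6): empty -> OK
  offset (1,0) -> (4,6): occupied ('#') -> FAIL
  offset (2,0) -> (5,6): empty -> OK
  offset (3,0) -> (6,6): empty -> OK
All cells valid: no

Answer: no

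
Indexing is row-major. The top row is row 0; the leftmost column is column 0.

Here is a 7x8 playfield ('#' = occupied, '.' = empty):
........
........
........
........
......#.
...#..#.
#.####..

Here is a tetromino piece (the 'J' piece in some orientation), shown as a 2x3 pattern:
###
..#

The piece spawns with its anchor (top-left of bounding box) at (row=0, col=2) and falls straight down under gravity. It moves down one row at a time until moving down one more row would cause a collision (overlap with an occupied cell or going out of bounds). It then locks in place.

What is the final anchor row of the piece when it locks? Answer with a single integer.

Spawn at (row=0, col=2). Try each row:
  row 0: fits
  row 1: fits
  row 2: fits
  row 3: fits
  row 4: fits
  row 5: blocked -> lock at row 4

Answer: 4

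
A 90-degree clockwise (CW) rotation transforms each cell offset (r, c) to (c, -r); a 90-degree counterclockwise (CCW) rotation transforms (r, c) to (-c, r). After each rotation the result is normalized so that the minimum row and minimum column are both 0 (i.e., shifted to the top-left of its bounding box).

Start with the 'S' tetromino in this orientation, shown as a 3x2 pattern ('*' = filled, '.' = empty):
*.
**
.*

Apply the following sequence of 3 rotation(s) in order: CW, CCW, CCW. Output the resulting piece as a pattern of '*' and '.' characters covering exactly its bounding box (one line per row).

Start:
*.
**
.*
After rotation 1 (CW):
.**
**.
After rotation 2 (CCW):
*.
**
.*
After rotation 3 (CCW):
.**
**.

Answer: .**
**.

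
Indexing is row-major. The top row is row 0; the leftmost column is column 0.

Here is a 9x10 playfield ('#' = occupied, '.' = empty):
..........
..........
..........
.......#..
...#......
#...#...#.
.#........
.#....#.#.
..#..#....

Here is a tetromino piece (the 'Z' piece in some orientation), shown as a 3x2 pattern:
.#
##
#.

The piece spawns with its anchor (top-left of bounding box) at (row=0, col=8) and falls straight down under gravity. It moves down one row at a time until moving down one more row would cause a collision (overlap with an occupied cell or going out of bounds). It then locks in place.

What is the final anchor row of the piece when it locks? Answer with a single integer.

Spawn at (row=0, col=8). Try each row:
  row 0: fits
  row 1: fits
  row 2: fits
  row 3: blocked -> lock at row 2

Answer: 2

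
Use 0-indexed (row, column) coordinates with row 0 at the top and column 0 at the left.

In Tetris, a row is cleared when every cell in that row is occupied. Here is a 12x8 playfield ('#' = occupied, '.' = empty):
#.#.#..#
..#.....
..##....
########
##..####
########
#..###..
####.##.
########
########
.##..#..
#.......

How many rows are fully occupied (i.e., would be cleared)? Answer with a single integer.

Answer: 4

Derivation:
Check each row:
  row 0: 4 empty cells -> not full
  row 1: 7 empty cells -> not full
  row 2: 6 empty cells -> not full
  row 3: 0 empty cells -> FULL (clear)
  row 4: 2 empty cells -> not full
  row 5: 0 empty cells -> FULL (clear)
  row 6: 4 empty cells -> not full
  row 7: 2 empty cells -> not full
  row 8: 0 empty cells -> FULL (clear)
  row 9: 0 empty cells -> FULL (clear)
  row 10: 5 empty cells -> not full
  row 11: 7 empty cells -> not full
Total rows cleared: 4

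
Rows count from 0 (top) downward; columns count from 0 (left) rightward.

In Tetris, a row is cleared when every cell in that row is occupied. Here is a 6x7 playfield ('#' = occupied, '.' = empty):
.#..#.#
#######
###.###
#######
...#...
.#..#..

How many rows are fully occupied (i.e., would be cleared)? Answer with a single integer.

Answer: 2

Derivation:
Check each row:
  row 0: 4 empty cells -> not full
  row 1: 0 empty cells -> FULL (clear)
  row 2: 1 empty cell -> not full
  row 3: 0 empty cells -> FULL (clear)
  row 4: 6 empty cells -> not full
  row 5: 5 empty cells -> not full
Total rows cleared: 2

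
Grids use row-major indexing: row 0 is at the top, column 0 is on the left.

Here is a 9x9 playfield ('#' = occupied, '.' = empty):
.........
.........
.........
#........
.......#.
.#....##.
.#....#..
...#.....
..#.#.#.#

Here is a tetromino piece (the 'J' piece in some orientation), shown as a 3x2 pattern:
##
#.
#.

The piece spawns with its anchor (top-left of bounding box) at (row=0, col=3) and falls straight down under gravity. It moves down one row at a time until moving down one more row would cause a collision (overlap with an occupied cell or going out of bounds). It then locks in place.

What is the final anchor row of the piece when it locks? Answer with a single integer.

Answer: 4

Derivation:
Spawn at (row=0, col=3). Try each row:
  row 0: fits
  row 1: fits
  row 2: fits
  row 3: fits
  row 4: fits
  row 5: blocked -> lock at row 4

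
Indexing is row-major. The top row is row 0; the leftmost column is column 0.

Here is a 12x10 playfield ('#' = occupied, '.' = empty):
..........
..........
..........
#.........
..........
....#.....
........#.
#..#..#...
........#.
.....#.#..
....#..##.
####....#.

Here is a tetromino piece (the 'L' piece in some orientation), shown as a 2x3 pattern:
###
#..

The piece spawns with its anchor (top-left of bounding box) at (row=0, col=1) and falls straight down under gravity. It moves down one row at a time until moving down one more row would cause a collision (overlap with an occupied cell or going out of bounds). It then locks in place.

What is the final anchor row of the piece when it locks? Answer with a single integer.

Spawn at (row=0, col=1). Try each row:
  row 0: fits
  row 1: fits
  row 2: fits
  row 3: fits
  row 4: fits
  row 5: fits
  row 6: fits
  row 7: blocked -> lock at row 6

Answer: 6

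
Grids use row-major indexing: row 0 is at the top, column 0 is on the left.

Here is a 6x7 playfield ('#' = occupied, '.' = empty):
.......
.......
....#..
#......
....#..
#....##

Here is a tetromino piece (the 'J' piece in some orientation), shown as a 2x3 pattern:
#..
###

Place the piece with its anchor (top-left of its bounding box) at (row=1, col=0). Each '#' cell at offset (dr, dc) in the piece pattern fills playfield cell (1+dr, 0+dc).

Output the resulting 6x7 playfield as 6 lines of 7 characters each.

Answer: .......
#......
###.#..
#......
....#..
#....##

Derivation:
Fill (1+0,0+0) = (1,0)
Fill (1+1,0+0) = (2,0)
Fill (1+1,0+1) = (2,1)
Fill (1+1,0+2) = (2,2)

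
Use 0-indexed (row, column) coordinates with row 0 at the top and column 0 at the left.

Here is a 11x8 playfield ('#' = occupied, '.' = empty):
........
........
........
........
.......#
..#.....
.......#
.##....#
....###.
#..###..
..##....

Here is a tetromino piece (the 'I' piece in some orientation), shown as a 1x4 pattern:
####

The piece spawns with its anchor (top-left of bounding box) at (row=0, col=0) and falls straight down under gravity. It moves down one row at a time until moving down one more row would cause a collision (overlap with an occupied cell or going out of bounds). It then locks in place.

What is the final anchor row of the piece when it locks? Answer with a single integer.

Answer: 4

Derivation:
Spawn at (row=0, col=0). Try each row:
  row 0: fits
  row 1: fits
  row 2: fits
  row 3: fits
  row 4: fits
  row 5: blocked -> lock at row 4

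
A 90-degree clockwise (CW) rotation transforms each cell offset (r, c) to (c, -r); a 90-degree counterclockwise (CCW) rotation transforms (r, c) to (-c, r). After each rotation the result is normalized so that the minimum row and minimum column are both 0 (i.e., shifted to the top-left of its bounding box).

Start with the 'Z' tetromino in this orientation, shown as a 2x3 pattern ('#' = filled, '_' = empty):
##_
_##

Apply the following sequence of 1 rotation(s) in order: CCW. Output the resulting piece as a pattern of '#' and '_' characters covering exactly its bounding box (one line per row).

Start:
##_
_##
After rotation 1 (CCW):
_#
##
#_

Answer: _#
##
#_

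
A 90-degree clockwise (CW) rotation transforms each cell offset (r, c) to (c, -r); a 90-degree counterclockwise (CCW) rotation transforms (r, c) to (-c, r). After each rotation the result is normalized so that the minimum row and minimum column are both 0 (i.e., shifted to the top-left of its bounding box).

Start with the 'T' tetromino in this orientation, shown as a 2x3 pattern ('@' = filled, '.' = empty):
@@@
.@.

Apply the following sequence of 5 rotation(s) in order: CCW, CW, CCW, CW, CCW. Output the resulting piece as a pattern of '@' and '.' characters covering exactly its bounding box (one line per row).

Answer: @.
@@
@.

Derivation:
Start:
@@@
.@.
After rotation 1 (CCW):
@.
@@
@.
After rotation 2 (CW):
@@@
.@.
After rotation 3 (CCW):
@.
@@
@.
After rotation 4 (CW):
@@@
.@.
After rotation 5 (CCW):
@.
@@
@.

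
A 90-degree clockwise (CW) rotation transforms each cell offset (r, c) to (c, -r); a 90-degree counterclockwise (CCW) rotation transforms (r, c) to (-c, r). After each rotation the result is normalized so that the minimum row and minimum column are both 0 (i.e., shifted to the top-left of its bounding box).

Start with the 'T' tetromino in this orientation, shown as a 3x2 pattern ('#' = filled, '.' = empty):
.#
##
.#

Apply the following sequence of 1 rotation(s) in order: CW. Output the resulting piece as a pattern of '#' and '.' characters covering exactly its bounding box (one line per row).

Start:
.#
##
.#
After rotation 1 (CW):
.#.
###

Answer: .#.
###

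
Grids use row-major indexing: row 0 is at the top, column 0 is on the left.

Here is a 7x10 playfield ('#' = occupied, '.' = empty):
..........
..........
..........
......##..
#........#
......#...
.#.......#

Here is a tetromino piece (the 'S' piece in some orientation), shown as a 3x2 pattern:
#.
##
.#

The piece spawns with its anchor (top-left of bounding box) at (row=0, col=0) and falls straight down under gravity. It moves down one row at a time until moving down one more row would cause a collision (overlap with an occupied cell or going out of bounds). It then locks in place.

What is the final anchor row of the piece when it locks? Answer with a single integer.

Answer: 2

Derivation:
Spawn at (row=0, col=0). Try each row:
  row 0: fits
  row 1: fits
  row 2: fits
  row 3: blocked -> lock at row 2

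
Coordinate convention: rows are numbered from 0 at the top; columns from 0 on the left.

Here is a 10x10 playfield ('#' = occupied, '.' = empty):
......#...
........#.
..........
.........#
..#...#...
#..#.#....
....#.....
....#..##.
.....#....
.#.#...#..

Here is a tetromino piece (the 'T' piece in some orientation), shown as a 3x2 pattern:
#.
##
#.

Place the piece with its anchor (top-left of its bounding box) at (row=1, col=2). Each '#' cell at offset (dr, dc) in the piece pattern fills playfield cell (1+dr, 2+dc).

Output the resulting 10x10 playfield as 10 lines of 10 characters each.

Fill (1+0,2+0) = (1,2)
Fill (1+1,2+0) = (2,2)
Fill (1+1,2+1) = (2,3)
Fill (1+2,2+0) = (3,2)

Answer: ......#...
..#.....#.
..##......
..#......#
..#...#...
#..#.#....
....#.....
....#..##.
.....#....
.#.#...#..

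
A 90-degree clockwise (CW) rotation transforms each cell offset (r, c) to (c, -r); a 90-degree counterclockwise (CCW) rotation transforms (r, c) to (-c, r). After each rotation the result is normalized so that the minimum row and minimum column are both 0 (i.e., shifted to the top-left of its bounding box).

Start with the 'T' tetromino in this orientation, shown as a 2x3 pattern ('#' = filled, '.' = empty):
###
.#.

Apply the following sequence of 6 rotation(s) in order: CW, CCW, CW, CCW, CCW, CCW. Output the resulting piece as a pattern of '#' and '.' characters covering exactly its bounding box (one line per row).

Start:
###
.#.
After rotation 1 (CW):
.#
##
.#
After rotation 2 (CCW):
###
.#.
After rotation 3 (CW):
.#
##
.#
After rotation 4 (CCW):
###
.#.
After rotation 5 (CCW):
#.
##
#.
After rotation 6 (CCW):
.#.
###

Answer: .#.
###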